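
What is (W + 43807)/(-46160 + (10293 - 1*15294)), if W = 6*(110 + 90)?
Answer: -45007/51161 ≈ -0.87971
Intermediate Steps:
W = 1200 (W = 6*200 = 1200)
(W + 43807)/(-46160 + (10293 - 1*15294)) = (1200 + 43807)/(-46160 + (10293 - 1*15294)) = 45007/(-46160 + (10293 - 15294)) = 45007/(-46160 - 5001) = 45007/(-51161) = 45007*(-1/51161) = -45007/51161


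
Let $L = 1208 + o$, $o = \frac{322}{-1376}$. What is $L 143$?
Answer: $\frac{118824849}{688} \approx 1.7271 \cdot 10^{5}$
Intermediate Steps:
$o = - \frac{161}{688}$ ($o = 322 \left(- \frac{1}{1376}\right) = - \frac{161}{688} \approx -0.23401$)
$L = \frac{830943}{688}$ ($L = 1208 - \frac{161}{688} = \frac{830943}{688} \approx 1207.8$)
$L 143 = \frac{830943}{688} \cdot 143 = \frac{118824849}{688}$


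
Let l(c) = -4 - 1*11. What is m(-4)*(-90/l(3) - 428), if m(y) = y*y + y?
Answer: -5064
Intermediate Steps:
l(c) = -15 (l(c) = -4 - 11 = -15)
m(y) = y + y**2 (m(y) = y**2 + y = y + y**2)
m(-4)*(-90/l(3) - 428) = (-4*(1 - 4))*(-90/(-15) - 428) = (-4*(-3))*(-90*(-1/15) - 428) = 12*(6 - 428) = 12*(-422) = -5064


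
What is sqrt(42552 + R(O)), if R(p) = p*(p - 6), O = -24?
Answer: 6*sqrt(1202) ≈ 208.02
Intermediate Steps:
R(p) = p*(-6 + p)
sqrt(42552 + R(O)) = sqrt(42552 - 24*(-6 - 24)) = sqrt(42552 - 24*(-30)) = sqrt(42552 + 720) = sqrt(43272) = 6*sqrt(1202)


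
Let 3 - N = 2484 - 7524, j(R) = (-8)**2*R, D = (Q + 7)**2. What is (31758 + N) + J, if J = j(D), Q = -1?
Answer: 39105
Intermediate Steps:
D = 36 (D = (-1 + 7)**2 = 6**2 = 36)
j(R) = 64*R
N = 5043 (N = 3 - (2484 - 7524) = 3 - 1*(-5040) = 3 + 5040 = 5043)
J = 2304 (J = 64*36 = 2304)
(31758 + N) + J = (31758 + 5043) + 2304 = 36801 + 2304 = 39105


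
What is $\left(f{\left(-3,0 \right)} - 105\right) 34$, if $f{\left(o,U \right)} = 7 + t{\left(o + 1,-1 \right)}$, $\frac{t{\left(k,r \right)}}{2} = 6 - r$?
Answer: $-2856$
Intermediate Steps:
$t{\left(k,r \right)} = 12 - 2 r$ ($t{\left(k,r \right)} = 2 \left(6 - r\right) = 12 - 2 r$)
$f{\left(o,U \right)} = 21$ ($f{\left(o,U \right)} = 7 + \left(12 - -2\right) = 7 + \left(12 + 2\right) = 7 + 14 = 21$)
$\left(f{\left(-3,0 \right)} - 105\right) 34 = \left(21 - 105\right) 34 = \left(-84\right) 34 = -2856$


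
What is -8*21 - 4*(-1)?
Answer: -164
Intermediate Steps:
-8*21 - 4*(-1) = -168 + 4 = -164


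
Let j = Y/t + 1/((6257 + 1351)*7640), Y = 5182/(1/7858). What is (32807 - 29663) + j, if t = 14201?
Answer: 4962031056686201/825434829120 ≈ 6011.4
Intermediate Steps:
Y = 40720156 (Y = 5182/(1/7858) = 5182*7858 = 40720156)
j = 2366863953932921/825434829120 (j = 40720156/14201 + 1/((6257 + 1351)*7640) = 40720156*(1/14201) + (1/7640)/7608 = 40720156/14201 + (1/7608)*(1/7640) = 40720156/14201 + 1/58125120 = 2366863953932921/825434829120 ≈ 2867.4)
(32807 - 29663) + j = (32807 - 29663) + 2366863953932921/825434829120 = 3144 + 2366863953932921/825434829120 = 4962031056686201/825434829120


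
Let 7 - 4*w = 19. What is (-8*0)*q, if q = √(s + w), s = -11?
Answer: 0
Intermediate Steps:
w = -3 (w = 7/4 - ¼*19 = 7/4 - 19/4 = -3)
q = I*√14 (q = √(-11 - 3) = √(-14) = I*√14 ≈ 3.7417*I)
(-8*0)*q = (-8*0)*(I*√14) = 0*(I*√14) = 0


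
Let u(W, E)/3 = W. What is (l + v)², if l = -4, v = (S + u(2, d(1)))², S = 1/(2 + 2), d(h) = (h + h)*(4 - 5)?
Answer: 314721/256 ≈ 1229.4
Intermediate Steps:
d(h) = -2*h (d(h) = (2*h)*(-1) = -2*h)
u(W, E) = 3*W
S = ¼ (S = 1/4 = ¼ ≈ 0.25000)
v = 625/16 (v = (¼ + 3*2)² = (¼ + 6)² = (25/4)² = 625/16 ≈ 39.063)
(l + v)² = (-4 + 625/16)² = (561/16)² = 314721/256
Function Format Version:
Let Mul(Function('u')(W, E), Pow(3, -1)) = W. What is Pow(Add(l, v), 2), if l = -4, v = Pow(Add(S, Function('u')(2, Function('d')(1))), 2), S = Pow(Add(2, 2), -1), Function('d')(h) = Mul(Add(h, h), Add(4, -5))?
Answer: Rational(314721, 256) ≈ 1229.4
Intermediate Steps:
Function('d')(h) = Mul(-2, h) (Function('d')(h) = Mul(Mul(2, h), -1) = Mul(-2, h))
Function('u')(W, E) = Mul(3, W)
S = Rational(1, 4) (S = Pow(4, -1) = Rational(1, 4) ≈ 0.25000)
v = Rational(625, 16) (v = Pow(Add(Rational(1, 4), Mul(3, 2)), 2) = Pow(Add(Rational(1, 4), 6), 2) = Pow(Rational(25, 4), 2) = Rational(625, 16) ≈ 39.063)
Pow(Add(l, v), 2) = Pow(Add(-4, Rational(625, 16)), 2) = Pow(Rational(561, 16), 2) = Rational(314721, 256)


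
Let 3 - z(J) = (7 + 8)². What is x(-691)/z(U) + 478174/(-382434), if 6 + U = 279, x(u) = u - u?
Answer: -239087/191217 ≈ -1.2503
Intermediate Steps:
x(u) = 0
U = 273 (U = -6 + 279 = 273)
z(J) = -222 (z(J) = 3 - (7 + 8)² = 3 - 1*15² = 3 - 1*225 = 3 - 225 = -222)
x(-691)/z(U) + 478174/(-382434) = 0/(-222) + 478174/(-382434) = 0*(-1/222) + 478174*(-1/382434) = 0 - 239087/191217 = -239087/191217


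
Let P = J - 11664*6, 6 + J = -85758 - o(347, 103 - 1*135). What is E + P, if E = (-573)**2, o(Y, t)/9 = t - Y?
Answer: 175992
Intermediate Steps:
o(Y, t) = -9*Y + 9*t (o(Y, t) = 9*(t - Y) = -9*Y + 9*t)
J = -82353 (J = -6 + (-85758 - (-9*347 + 9*(103 - 1*135))) = -6 + (-85758 - (-3123 + 9*(103 - 135))) = -6 + (-85758 - (-3123 + 9*(-32))) = -6 + (-85758 - (-3123 - 288)) = -6 + (-85758 - 1*(-3411)) = -6 + (-85758 + 3411) = -6 - 82347 = -82353)
E = 328329
P = -152337 (P = -82353 - 11664*6 = -82353 - 69984 = -152337)
E + P = 328329 - 152337 = 175992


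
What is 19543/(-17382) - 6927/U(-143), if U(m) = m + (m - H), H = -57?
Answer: 115929767/3980478 ≈ 29.125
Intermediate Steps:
U(m) = 57 + 2*m (U(m) = m + (m - 1*(-57)) = m + (m + 57) = m + (57 + m) = 57 + 2*m)
19543/(-17382) - 6927/U(-143) = 19543/(-17382) - 6927/(57 + 2*(-143)) = 19543*(-1/17382) - 6927/(57 - 286) = -19543/17382 - 6927/(-229) = -19543/17382 - 6927*(-1/229) = -19543/17382 + 6927/229 = 115929767/3980478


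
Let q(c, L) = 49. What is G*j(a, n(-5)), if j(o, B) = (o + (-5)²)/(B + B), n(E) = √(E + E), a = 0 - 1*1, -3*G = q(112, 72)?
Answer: 98*I*√10/5 ≈ 61.981*I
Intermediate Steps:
G = -49/3 (G = -⅓*49 = -49/3 ≈ -16.333)
a = -1 (a = 0 - 1 = -1)
n(E) = √2*√E (n(E) = √(2*E) = √2*√E)
j(o, B) = (25 + o)/(2*B) (j(o, B) = (o + 25)/((2*B)) = (25 + o)*(1/(2*B)) = (25 + o)/(2*B))
G*j(a, n(-5)) = -49*(25 - 1)/(6*(√2*√(-5))) = -49*24/(6*(√2*(I*√5))) = -49*24/(6*(I*√10)) = -49*(-I*√10/10)*24/6 = -(-98)*I*√10/5 = 98*I*√10/5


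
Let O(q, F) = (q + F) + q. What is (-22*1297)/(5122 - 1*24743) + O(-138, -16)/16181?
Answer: 455979322/317487401 ≈ 1.4362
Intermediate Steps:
O(q, F) = F + 2*q (O(q, F) = (F + q) + q = F + 2*q)
(-22*1297)/(5122 - 1*24743) + O(-138, -16)/16181 = (-22*1297)/(5122 - 1*24743) + (-16 + 2*(-138))/16181 = -28534/(5122 - 24743) + (-16 - 276)*(1/16181) = -28534/(-19621) - 292*1/16181 = -28534*(-1/19621) - 292/16181 = 28534/19621 - 292/16181 = 455979322/317487401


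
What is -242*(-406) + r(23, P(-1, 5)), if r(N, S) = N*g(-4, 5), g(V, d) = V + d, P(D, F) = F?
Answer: 98275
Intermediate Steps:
r(N, S) = N (r(N, S) = N*(-4 + 5) = N*1 = N)
-242*(-406) + r(23, P(-1, 5)) = -242*(-406) + 23 = 98252 + 23 = 98275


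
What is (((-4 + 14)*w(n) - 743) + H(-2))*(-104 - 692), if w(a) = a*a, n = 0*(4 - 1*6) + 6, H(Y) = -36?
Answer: 333524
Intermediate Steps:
n = 6 (n = 0*(4 - 6) + 6 = 0*(-2) + 6 = 0 + 6 = 6)
w(a) = a**2
(((-4 + 14)*w(n) - 743) + H(-2))*(-104 - 692) = (((-4 + 14)*6**2 - 743) - 36)*(-104 - 692) = ((10*36 - 743) - 36)*(-796) = ((360 - 743) - 36)*(-796) = (-383 - 36)*(-796) = -419*(-796) = 333524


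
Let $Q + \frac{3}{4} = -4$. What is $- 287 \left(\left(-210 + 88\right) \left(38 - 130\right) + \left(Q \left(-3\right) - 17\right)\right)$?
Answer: $- \frac{12881995}{4} \approx -3.2205 \cdot 10^{6}$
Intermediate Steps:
$Q = - \frac{19}{4}$ ($Q = - \frac{3}{4} - 4 = - \frac{19}{4} \approx -4.75$)
$- 287 \left(\left(-210 + 88\right) \left(38 - 130\right) + \left(Q \left(-3\right) - 17\right)\right) = - 287 \left(\left(-210 + 88\right) \left(38 - 130\right) - \frac{11}{4}\right) = - 287 \left(\left(-122\right) \left(-92\right) + \left(\frac{57}{4} - 17\right)\right) = - 287 \left(11224 + \left(\frac{57}{4} - 17\right)\right) = - 287 \left(11224 - \frac{11}{4}\right) = \left(-287\right) \frac{44885}{4} = - \frac{12881995}{4}$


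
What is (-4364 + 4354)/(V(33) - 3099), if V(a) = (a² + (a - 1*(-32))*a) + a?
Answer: -5/84 ≈ -0.059524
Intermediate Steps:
V(a) = a + a² + a*(32 + a) (V(a) = (a² + (a + 32)*a) + a = (a² + (32 + a)*a) + a = (a² + a*(32 + a)) + a = a + a² + a*(32 + a))
(-4364 + 4354)/(V(33) - 3099) = (-4364 + 4354)/(33*(33 + 2*33) - 3099) = -10/(33*(33 + 66) - 3099) = -10/(33*99 - 3099) = -10/(3267 - 3099) = -10/168 = -10*1/168 = -5/84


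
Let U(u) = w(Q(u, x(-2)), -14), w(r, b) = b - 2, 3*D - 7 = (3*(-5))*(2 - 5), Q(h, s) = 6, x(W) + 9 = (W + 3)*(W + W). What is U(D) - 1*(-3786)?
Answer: 3770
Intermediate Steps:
x(W) = -9 + 2*W*(3 + W) (x(W) = -9 + (W + 3)*(W + W) = -9 + (3 + W)*(2*W) = -9 + 2*W*(3 + W))
D = 52/3 (D = 7/3 + ((3*(-5))*(2 - 5))/3 = 7/3 + (-15*(-3))/3 = 7/3 + (⅓)*45 = 7/3 + 15 = 52/3 ≈ 17.333)
w(r, b) = -2 + b
U(u) = -16 (U(u) = -2 - 14 = -16)
U(D) - 1*(-3786) = -16 - 1*(-3786) = -16 + 3786 = 3770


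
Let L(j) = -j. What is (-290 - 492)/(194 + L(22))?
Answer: -391/86 ≈ -4.5465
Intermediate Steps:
(-290 - 492)/(194 + L(22)) = (-290 - 492)/(194 - 1*22) = -782/(194 - 22) = -782/172 = -782*1/172 = -391/86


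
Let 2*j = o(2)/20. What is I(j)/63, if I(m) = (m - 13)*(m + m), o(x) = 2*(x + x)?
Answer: -128/1575 ≈ -0.081270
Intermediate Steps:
o(x) = 4*x (o(x) = 2*(2*x) = 4*x)
j = ⅕ (j = ((4*2)/20)/2 = (8*(1/20))/2 = (½)*(⅖) = ⅕ ≈ 0.20000)
I(m) = 2*m*(-13 + m) (I(m) = (-13 + m)*(2*m) = 2*m*(-13 + m))
I(j)/63 = (2*(⅕)*(-13 + ⅕))/63 = (2*(⅕)*(-64/5))*(1/63) = -128/25*1/63 = -128/1575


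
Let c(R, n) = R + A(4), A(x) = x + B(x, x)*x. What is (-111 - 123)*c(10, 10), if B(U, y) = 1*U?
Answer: -7020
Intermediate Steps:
B(U, y) = U
A(x) = x + x**2 (A(x) = x + x*x = x + x**2)
c(R, n) = 20 + R (c(R, n) = R + 4*(1 + 4) = R + 4*5 = R + 20 = 20 + R)
(-111 - 123)*c(10, 10) = (-111 - 123)*(20 + 10) = -234*30 = -7020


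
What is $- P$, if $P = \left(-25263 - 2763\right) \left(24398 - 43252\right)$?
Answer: $-528402204$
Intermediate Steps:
$P = 528402204$ ($P = \left(-28026\right) \left(-18854\right) = 528402204$)
$- P = \left(-1\right) 528402204 = -528402204$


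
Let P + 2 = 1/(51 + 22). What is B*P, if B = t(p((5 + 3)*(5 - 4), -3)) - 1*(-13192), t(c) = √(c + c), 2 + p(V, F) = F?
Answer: -1912840/73 - 145*I*√10/73 ≈ -26203.0 - 6.2812*I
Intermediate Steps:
p(V, F) = -2 + F
t(c) = √2*√c (t(c) = √(2*c) = √2*√c)
P = -145/73 (P = -2 + 1/(51 + 22) = -2 + 1/73 = -145/73 ≈ -1.9863)
B = 13192 + I*√10 (B = √2*√(-2 - 3) - 1*(-13192) = √2*√(-5) + 13192 = √2*(I*√5) + 13192 = I*√10 + 13192 = 13192 + I*√10 ≈ 13192.0 + 3.1623*I)
B*P = (13192 + I*√10)*(-145/73) = -1912840/73 - 145*I*√10/73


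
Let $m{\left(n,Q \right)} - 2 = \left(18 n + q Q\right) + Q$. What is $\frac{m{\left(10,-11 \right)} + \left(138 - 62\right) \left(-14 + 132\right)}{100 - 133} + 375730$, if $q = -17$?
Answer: $\frac{12389764}{33} \approx 3.7545 \cdot 10^{5}$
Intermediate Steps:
$m{\left(n,Q \right)} = 2 - 16 Q + 18 n$ ($m{\left(n,Q \right)} = 2 - \left(- 18 n + 16 Q\right) = 2 - 16 Q + 18 n$)
$\frac{m{\left(10,-11 \right)} + \left(138 - 62\right) \left(-14 + 132\right)}{100 - 133} + 375730 = \frac{\left(2 - -176 + 18 \cdot 10\right) + \left(138 - 62\right) \left(-14 + 132\right)}{100 - 133} + 375730 = \frac{\left(2 + 176 + 180\right) + 76 \cdot 118}{-33} + 375730 = \left(358 + 8968\right) \left(- \frac{1}{33}\right) + 375730 = 9326 \left(- \frac{1}{33}\right) + 375730 = - \frac{9326}{33} + 375730 = \frac{12389764}{33}$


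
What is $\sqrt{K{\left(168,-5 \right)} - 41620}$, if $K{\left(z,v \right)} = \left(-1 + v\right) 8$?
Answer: $2 i \sqrt{10417} \approx 204.13 i$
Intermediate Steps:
$K{\left(z,v \right)} = -8 + 8 v$
$\sqrt{K{\left(168,-5 \right)} - 41620} = \sqrt{\left(-8 + 8 \left(-5\right)\right) - 41620} = \sqrt{\left(-8 - 40\right) - 41620} = \sqrt{-48 - 41620} = \sqrt{-41668} = 2 i \sqrt{10417}$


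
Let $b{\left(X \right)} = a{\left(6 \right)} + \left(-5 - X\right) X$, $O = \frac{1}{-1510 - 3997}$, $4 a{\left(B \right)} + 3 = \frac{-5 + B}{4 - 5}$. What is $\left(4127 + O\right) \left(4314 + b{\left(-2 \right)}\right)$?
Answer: $\frac{98159588772}{5507} \approx 1.7825 \cdot 10^{7}$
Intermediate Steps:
$a{\left(B \right)} = \frac{1}{2} - \frac{B}{4}$ ($a{\left(B \right)} = - \frac{3}{4} + \frac{\left(-5 + B\right) \frac{1}{4 - 5}}{4} = - \frac{3}{4} + \frac{\left(-5 + B\right) \frac{1}{-1}}{4} = - \frac{3}{4} + \frac{\left(-5 + B\right) \left(-1\right)}{4} = - \frac{3}{4} + \frac{5 - B}{4} = - \frac{3}{4} - \left(- \frac{5}{4} + \frac{B}{4}\right) = \frac{1}{2} - \frac{B}{4}$)
$O = - \frac{1}{5507}$ ($O = \frac{1}{-5507} = - \frac{1}{5507} \approx -0.00018159$)
$b{\left(X \right)} = -1 + X \left(-5 - X\right)$ ($b{\left(X \right)} = \left(\frac{1}{2} - \frac{3}{2}\right) + \left(-5 - X\right) X = \left(\frac{1}{2} - \frac{3}{2}\right) + X \left(-5 - X\right) = -1 + X \left(-5 - X\right)$)
$\left(4127 + O\right) \left(4314 + b{\left(-2 \right)}\right) = \left(4127 - \frac{1}{5507}\right) \left(4314 - -5\right) = \frac{22727388 \left(4314 - -5\right)}{5507} = \frac{22727388 \left(4314 + 5\right)}{5507} = \frac{22727388}{5507} \cdot 4319 = \frac{98159588772}{5507}$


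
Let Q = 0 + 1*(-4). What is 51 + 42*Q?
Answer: -117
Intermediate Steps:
Q = -4 (Q = 0 - 4 = -4)
51 + 42*Q = 51 + 42*(-4) = 51 - 168 = -117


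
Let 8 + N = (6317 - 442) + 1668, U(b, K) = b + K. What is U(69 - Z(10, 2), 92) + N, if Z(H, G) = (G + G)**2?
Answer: 7680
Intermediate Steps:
Z(H, G) = 4*G**2 (Z(H, G) = (2*G)**2 = 4*G**2)
U(b, K) = K + b
N = 7535 (N = -8 + ((6317 - 442) + 1668) = -8 + (5875 + 1668) = -8 + 7543 = 7535)
U(69 - Z(10, 2), 92) + N = (92 + (69 - 4*2**2)) + 7535 = (92 + (69 - 4*4)) + 7535 = (92 + (69 - 1*16)) + 7535 = (92 + (69 - 16)) + 7535 = (92 + 53) + 7535 = 145 + 7535 = 7680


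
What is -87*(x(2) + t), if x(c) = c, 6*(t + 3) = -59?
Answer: 1885/2 ≈ 942.50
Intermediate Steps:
t = -77/6 (t = -3 + (1/6)*(-59) = -3 - 59/6 = -77/6 ≈ -12.833)
-87*(x(2) + t) = -87*(2 - 77/6) = -87*(-65/6) = 1885/2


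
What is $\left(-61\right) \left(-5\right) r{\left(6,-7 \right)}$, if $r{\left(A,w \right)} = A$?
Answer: $1830$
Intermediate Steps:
$\left(-61\right) \left(-5\right) r{\left(6,-7 \right)} = \left(-61\right) \left(-5\right) 6 = 305 \cdot 6 = 1830$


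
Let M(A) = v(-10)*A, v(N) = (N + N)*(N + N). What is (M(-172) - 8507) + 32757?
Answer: -44550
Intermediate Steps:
v(N) = 4*N² (v(N) = (2*N)*(2*N) = 4*N²)
M(A) = 400*A (M(A) = (4*(-10)²)*A = (4*100)*A = 400*A)
(M(-172) - 8507) + 32757 = (400*(-172) - 8507) + 32757 = (-68800 - 8507) + 32757 = -77307 + 32757 = -44550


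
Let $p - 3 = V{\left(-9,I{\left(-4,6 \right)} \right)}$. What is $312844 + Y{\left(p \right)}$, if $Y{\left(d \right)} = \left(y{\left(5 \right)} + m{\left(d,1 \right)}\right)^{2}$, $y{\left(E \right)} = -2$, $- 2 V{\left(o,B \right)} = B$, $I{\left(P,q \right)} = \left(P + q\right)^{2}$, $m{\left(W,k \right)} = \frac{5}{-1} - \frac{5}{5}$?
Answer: $312908$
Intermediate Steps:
$m{\left(W,k \right)} = -6$ ($m{\left(W,k \right)} = 5 \left(-1\right) - 1 = -5 - 1 = -6$)
$V{\left(o,B \right)} = - \frac{B}{2}$
$p = 1$ ($p = 3 - \frac{\left(-4 + 6\right)^{2}}{2} = 3 - \frac{2^{2}}{2} = 3 - 2 = 1$)
$Y{\left(d \right)} = 64$ ($Y{\left(d \right)} = \left(-2 - 6\right)^{2} = \left(-8\right)^{2} = 64$)
$312844 + Y{\left(p \right)} = 312844 + 64 = 312908$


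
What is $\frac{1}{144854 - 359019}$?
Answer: $- \frac{1}{214165} \approx -4.6693 \cdot 10^{-6}$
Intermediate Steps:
$\frac{1}{144854 - 359019} = \frac{1}{-214165} = - \frac{1}{214165}$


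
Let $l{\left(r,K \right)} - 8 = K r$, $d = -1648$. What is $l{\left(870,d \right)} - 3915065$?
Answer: $-5348817$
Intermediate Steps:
$l{\left(r,K \right)} = 8 + K r$
$l{\left(870,d \right)} - 3915065 = \left(8 - 1433760\right) - 3915065 = -1433752 - 3915065 = -5348817$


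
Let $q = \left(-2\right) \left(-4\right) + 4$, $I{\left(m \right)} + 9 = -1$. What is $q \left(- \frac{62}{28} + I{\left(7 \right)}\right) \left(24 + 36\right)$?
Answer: $- \frac{61560}{7} \approx -8794.3$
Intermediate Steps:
$I{\left(m \right)} = -10$ ($I{\left(m \right)} = -9 - 1 = -10$)
$q = 12$ ($q = 8 + 4 = 12$)
$q \left(- \frac{62}{28} + I{\left(7 \right)}\right) \left(24 + 36\right) = 12 \left(- \frac{62}{28} - 10\right) \left(24 + 36\right) = 12 \left(\left(-62\right) \frac{1}{28} - 10\right) 60 = 12 \left(- \frac{31}{14} - 10\right) 60 = 12 \left(\left(- \frac{171}{14}\right) 60\right) = 12 \left(- \frac{5130}{7}\right) = - \frac{61560}{7}$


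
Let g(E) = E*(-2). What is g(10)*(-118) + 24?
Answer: 2384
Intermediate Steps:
g(E) = -2*E
g(10)*(-118) + 24 = -2*10*(-118) + 24 = -20*(-118) + 24 = 2360 + 24 = 2384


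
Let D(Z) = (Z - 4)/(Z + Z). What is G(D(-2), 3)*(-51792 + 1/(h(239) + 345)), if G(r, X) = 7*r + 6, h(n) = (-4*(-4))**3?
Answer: -7590272943/8882 ≈ -8.5457e+5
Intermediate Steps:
D(Z) = (-4 + Z)/(2*Z) (D(Z) = (-4 + Z)/((2*Z)) = (-4 + Z)*(1/(2*Z)) = (-4 + Z)/(2*Z))
h(n) = 4096 (h(n) = 16**3 = 4096)
G(r, X) = 6 + 7*r
G(D(-2), 3)*(-51792 + 1/(h(239) + 345)) = (6 + 7*((1/2)*(-4 - 2)/(-2)))*(-51792 + 1/(4096 + 345)) = (6 + 7*((1/2)*(-1/2)*(-6)))*(-51792 + 1/4441) = (6 + 7*(3/2))*(-51792 + 1/4441) = (6 + 21/2)*(-230008271/4441) = (33/2)*(-230008271/4441) = -7590272943/8882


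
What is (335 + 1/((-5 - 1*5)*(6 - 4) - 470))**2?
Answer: 26944894201/240100 ≈ 1.1222e+5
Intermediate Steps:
(335 + 1/((-5 - 1*5)*(6 - 4) - 470))**2 = (335 + 1/((-5 - 5)*2 - 470))**2 = (335 + 1/(-10*2 - 470))**2 = (335 + 1/(-20 - 470))**2 = (335 + 1/(-490))**2 = (335 - 1/490)**2 = (164149/490)**2 = 26944894201/240100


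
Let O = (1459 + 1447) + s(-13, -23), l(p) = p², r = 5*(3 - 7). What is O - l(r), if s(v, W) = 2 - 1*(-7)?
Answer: 2515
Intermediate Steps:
s(v, W) = 9 (s(v, W) = 2 + 7 = 9)
r = -20 (r = 5*(-4) = -20)
O = 2915 (O = (1459 + 1447) + 9 = 2906 + 9 = 2915)
O - l(r) = 2915 - 1*(-20)² = 2915 - 1*400 = 2915 - 400 = 2515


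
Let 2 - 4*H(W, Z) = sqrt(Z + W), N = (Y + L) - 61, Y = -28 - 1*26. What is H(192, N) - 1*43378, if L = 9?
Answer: -86755/2 - sqrt(86)/4 ≈ -43380.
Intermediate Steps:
Y = -54 (Y = -28 - 26 = -54)
N = -106 (N = (-54 + 9) - 61 = -45 - 61 = -106)
H(W, Z) = 1/2 - sqrt(W + Z)/4 (H(W, Z) = 1/2 - sqrt(Z + W)/4 = 1/2 - sqrt(W + Z)/4)
H(192, N) - 1*43378 = (1/2 - sqrt(192 - 106)/4) - 1*43378 = (1/2 - sqrt(86)/4) - 43378 = -86755/2 - sqrt(86)/4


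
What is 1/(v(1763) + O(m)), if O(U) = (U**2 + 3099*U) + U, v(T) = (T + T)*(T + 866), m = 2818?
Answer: 1/25946778 ≈ 3.8540e-8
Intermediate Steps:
v(T) = 2*T*(866 + T) (v(T) = (2*T)*(866 + T) = 2*T*(866 + T))
O(U) = U**2 + 3100*U
1/(v(1763) + O(m)) = 1/(2*1763*(866 + 1763) + 2818*(3100 + 2818)) = 1/(2*1763*2629 + 2818*5918) = 1/(9269854 + 16676924) = 1/25946778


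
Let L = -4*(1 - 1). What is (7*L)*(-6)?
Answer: 0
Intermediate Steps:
L = 0 (L = -4*0 = 0)
(7*L)*(-6) = (7*0)*(-6) = 0*(-6) = 0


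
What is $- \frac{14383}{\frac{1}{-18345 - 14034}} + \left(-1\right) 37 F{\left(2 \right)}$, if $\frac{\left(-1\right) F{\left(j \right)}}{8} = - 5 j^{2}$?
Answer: $465701237$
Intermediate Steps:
$F{\left(j \right)} = 40 j^{2}$ ($F{\left(j \right)} = - 8 \left(- 5 j^{2}\right) = 40 j^{2}$)
$- \frac{14383}{\frac{1}{-18345 - 14034}} + \left(-1\right) 37 F{\left(2 \right)} = - \frac{14383}{\frac{1}{-18345 - 14034}} + \left(-1\right) 37 \cdot 40 \cdot 2^{2} = - \frac{14383}{\frac{1}{-32379}} - 37 \cdot 40 \cdot 4 = - \frac{14383}{- \frac{1}{32379}} - 5920 = \left(-14383\right) \left(-32379\right) - 5920 = 465707157 - 5920 = 465701237$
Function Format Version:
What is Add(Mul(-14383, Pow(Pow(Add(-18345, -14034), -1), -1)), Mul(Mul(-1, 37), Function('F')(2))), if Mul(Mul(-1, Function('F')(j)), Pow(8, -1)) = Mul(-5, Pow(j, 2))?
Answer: 465701237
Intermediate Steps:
Function('F')(j) = Mul(40, Pow(j, 2)) (Function('F')(j) = Mul(-8, Mul(-5, Pow(j, 2))) = Mul(40, Pow(j, 2)))
Add(Mul(-14383, Pow(Pow(Add(-18345, -14034), -1), -1)), Mul(Mul(-1, 37), Function('F')(2))) = Add(Mul(-14383, Pow(Pow(Add(-18345, -14034), -1), -1)), Mul(Mul(-1, 37), Mul(40, Pow(2, 2)))) = Add(Mul(-14383, Pow(Pow(-32379, -1), -1)), Mul(-37, Mul(40, 4))) = Add(Mul(-14383, Pow(Rational(-1, 32379), -1)), Mul(-37, 160)) = Add(Mul(-14383, -32379), -5920) = Add(465707157, -5920) = 465701237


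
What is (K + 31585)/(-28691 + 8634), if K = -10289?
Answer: -21296/20057 ≈ -1.0618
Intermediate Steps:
(K + 31585)/(-28691 + 8634) = (-10289 + 31585)/(-28691 + 8634) = 21296/(-20057) = 21296*(-1/20057) = -21296/20057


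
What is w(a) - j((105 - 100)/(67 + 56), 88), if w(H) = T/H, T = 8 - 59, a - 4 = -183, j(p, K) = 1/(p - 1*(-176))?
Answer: 1082286/3875887 ≈ 0.27924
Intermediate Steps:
j(p, K) = 1/(176 + p) (j(p, K) = 1/(p + 176) = 1/(176 + p))
a = -179 (a = 4 - 183 = -179)
T = -51
w(H) = -51/H
w(a) - j((105 - 100)/(67 + 56), 88) = -51/(-179) - 1/(176 + (105 - 100)/(67 + 56)) = -51*(-1/179) - 1/(176 + 5/123) = 51/179 - 1/(176 + 5*(1/123)) = 51/179 - 1/(176 + 5/123) = 51/179 - 1/21653/123 = 51/179 - 1*123/21653 = 51/179 - 123/21653 = 1082286/3875887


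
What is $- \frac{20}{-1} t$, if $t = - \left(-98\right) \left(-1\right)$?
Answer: $-1960$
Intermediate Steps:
$t = -98$ ($t = \left(-1\right) 98 = -98$)
$- \frac{20}{-1} t = - \frac{20}{-1} \left(-98\right) = \left(-20\right) \left(-1\right) \left(-98\right) = 20 \left(-98\right) = -1960$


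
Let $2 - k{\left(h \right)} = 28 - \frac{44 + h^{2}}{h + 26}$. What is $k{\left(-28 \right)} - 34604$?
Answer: $-35044$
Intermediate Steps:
$k{\left(h \right)} = -26 + \frac{44 + h^{2}}{26 + h}$ ($k{\left(h \right)} = 2 - \left(28 - \frac{44 + h^{2}}{h + 26}\right) = 2 - \left(28 - \frac{44 + h^{2}}{26 + h}\right) = -26 + \frac{44 + h^{2}}{26 + h}$)
$k{\left(-28 \right)} - 34604 = \frac{-632 + \left(-28\right)^{2} - -728}{26 - 28} - 34604 = \frac{-632 + 784 + 728}{-2} - 34604 = \left(- \frac{1}{2}\right) 880 - 34604 = -440 - 34604 = -35044$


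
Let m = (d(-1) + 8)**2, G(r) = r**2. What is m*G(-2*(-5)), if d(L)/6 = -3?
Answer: 10000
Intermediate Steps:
d(L) = -18 (d(L) = 6*(-3) = -18)
m = 100 (m = (-18 + 8)**2 = (-10)**2 = 100)
m*G(-2*(-5)) = 100*(-2*(-5))**2 = 100*10**2 = 100*100 = 10000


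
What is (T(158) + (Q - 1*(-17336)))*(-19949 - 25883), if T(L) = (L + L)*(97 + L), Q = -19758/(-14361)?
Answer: -21482855267696/4787 ≈ -4.4877e+9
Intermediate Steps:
Q = 6586/4787 (Q = -19758*(-1/14361) = 6586/4787 ≈ 1.3758)
T(L) = 2*L*(97 + L) (T(L) = (2*L)*(97 + L) = 2*L*(97 + L))
(T(158) + (Q - 1*(-17336)))*(-19949 - 25883) = (2*158*(97 + 158) + (6586/4787 - 1*(-17336)))*(-19949 - 25883) = (2*158*255 + (6586/4787 + 17336))*(-45832) = (80580 + 82994018/4787)*(-45832) = (468730478/4787)*(-45832) = -21482855267696/4787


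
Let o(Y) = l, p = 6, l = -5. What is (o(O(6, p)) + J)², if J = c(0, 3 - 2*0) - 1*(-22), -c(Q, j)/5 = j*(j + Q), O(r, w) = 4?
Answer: 784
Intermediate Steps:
o(Y) = -5
c(Q, j) = -5*j*(Q + j) (c(Q, j) = -5*j*(j + Q) = -5*j*(Q + j))
J = -23 (J = -5*(3 - 2*0)*(0 + (3 - 2*0)) - 1*(-22) = -5*(3 + 0)*(0 + (3 + 0)) + 22 = -5*3*(0 + 3) + 22 = -5*3*3 + 22 = -45 + 22 = -23)
(o(O(6, p)) + J)² = (-5 - 23)² = (-28)² = 784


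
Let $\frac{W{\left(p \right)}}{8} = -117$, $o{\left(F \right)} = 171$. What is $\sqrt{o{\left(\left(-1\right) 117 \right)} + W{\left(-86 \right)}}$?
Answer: $3 i \sqrt{85} \approx 27.659 i$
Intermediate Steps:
$W{\left(p \right)} = -936$ ($W{\left(p \right)} = 8 \left(-117\right) = -936$)
$\sqrt{o{\left(\left(-1\right) 117 \right)} + W{\left(-86 \right)}} = \sqrt{171 - 936} = \sqrt{-765} = 3 i \sqrt{85}$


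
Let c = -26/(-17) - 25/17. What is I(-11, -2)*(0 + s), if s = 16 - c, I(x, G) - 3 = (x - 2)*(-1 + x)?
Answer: 43089/17 ≈ 2534.6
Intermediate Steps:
c = 1/17 (c = -26*(-1/17) - 25*1/17 = 26/17 - 25/17 = 1/17 ≈ 0.058824)
I(x, G) = 3 + (-1 + x)*(-2 + x) (I(x, G) = 3 + (x - 2)*(-1 + x) = 3 + (-2 + x)*(-1 + x) = 3 + (-1 + x)*(-2 + x))
s = 271/17 (s = 16 - 1*1/17 = 16 - 1/17 = 271/17 ≈ 15.941)
I(-11, -2)*(0 + s) = (5 + (-11)**2 - 3*(-11))*(0 + 271/17) = (5 + 121 + 33)*(271/17) = 159*(271/17) = 43089/17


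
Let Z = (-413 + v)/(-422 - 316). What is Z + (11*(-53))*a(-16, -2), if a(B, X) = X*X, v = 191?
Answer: -286799/123 ≈ -2331.7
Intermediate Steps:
a(B, X) = X²
Z = 37/123 (Z = (-413 + 191)/(-422 - 316) = -222/(-738) = -222*(-1/738) = 37/123 ≈ 0.30081)
Z + (11*(-53))*a(-16, -2) = 37/123 + (11*(-53))*(-2)² = 37/123 - 583*4 = 37/123 - 2332 = -286799/123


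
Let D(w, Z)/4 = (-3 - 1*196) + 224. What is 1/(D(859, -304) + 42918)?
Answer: 1/43018 ≈ 2.3246e-5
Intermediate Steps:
D(w, Z) = 100 (D(w, Z) = 4*((-3 - 1*196) + 224) = 4*((-3 - 196) + 224) = 4*(-199 + 224) = 4*25 = 100)
1/(D(859, -304) + 42918) = 1/(100 + 42918) = 1/43018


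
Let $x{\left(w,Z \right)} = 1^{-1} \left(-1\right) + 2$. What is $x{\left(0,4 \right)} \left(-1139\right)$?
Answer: $-1139$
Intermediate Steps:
$x{\left(w,Z \right)} = 1$ ($x{\left(w,Z \right)} = 1 \left(-1\right) + 2 = -1 + 2 = 1$)
$x{\left(0,4 \right)} \left(-1139\right) = 1 \left(-1139\right) = -1139$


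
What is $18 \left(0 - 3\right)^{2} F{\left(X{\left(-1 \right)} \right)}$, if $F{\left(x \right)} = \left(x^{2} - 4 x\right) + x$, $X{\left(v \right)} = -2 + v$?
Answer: $2916$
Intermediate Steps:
$F{\left(x \right)} = x^{2} - 3 x$
$18 \left(0 - 3\right)^{2} F{\left(X{\left(-1 \right)} \right)} = 18 \left(0 - 3\right)^{2} \left(-2 - 1\right) \left(-3 - 3\right) = 18 \left(-3\right)^{2} \left(- 3 \left(-3 - 3\right)\right) = 18 \cdot 9 \left(\left(-3\right) \left(-6\right)\right) = 162 \cdot 18 = 2916$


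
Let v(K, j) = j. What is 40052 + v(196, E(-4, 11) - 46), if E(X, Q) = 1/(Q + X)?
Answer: 280043/7 ≈ 40006.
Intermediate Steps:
40052 + v(196, E(-4, 11) - 46) = 40052 + (1/(11 - 4) - 46) = 40052 + (1/7 - 46) = 40052 + (⅐ - 46) = 40052 - 321/7 = 280043/7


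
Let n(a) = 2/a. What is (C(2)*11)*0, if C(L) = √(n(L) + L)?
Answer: 0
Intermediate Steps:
C(L) = √(L + 2/L) (C(L) = √(2/L + L) = √(L + 2/L))
(C(2)*11)*0 = (√(2 + 2/2)*11)*0 = (√(2 + 2*(½))*11)*0 = (√(2 + 1)*11)*0 = (√3*11)*0 = (11*√3)*0 = 0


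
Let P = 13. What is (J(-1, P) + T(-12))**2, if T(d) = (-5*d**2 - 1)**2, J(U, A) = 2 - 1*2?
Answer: 270234665281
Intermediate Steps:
J(U, A) = 0 (J(U, A) = 2 - 2 = 0)
T(d) = (-1 - 5*d**2)**2
(J(-1, P) + T(-12))**2 = (0 + (1 + 5*(-12)**2)**2)**2 = (0 + (1 + 5*144)**2)**2 = (0 + (1 + 720)**2)**2 = (0 + 721**2)**2 = (0 + 519841)**2 = 519841**2 = 270234665281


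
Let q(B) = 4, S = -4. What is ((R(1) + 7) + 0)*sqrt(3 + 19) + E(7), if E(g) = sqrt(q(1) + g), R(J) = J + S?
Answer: sqrt(11) + 4*sqrt(22) ≈ 22.078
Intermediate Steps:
R(J) = -4 + J (R(J) = J - 4 = -4 + J)
E(g) = sqrt(4 + g)
((R(1) + 7) + 0)*sqrt(3 + 19) + E(7) = (((-4 + 1) + 7) + 0)*sqrt(3 + 19) + sqrt(4 + 7) = ((-3 + 7) + 0)*sqrt(22) + sqrt(11) = (4 + 0)*sqrt(22) + sqrt(11) = 4*sqrt(22) + sqrt(11) = sqrt(11) + 4*sqrt(22)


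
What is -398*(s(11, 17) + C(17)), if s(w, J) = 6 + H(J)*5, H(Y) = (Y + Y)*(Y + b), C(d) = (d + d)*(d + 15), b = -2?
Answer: -1450312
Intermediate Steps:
C(d) = 2*d*(15 + d) (C(d) = (2*d)*(15 + d) = 2*d*(15 + d))
H(Y) = 2*Y*(-2 + Y) (H(Y) = (Y + Y)*(Y - 2) = (2*Y)*(-2 + Y) = 2*Y*(-2 + Y))
s(w, J) = 6 + 10*J*(-2 + J) (s(w, J) = 6 + (2*J*(-2 + J))*5 = 6 + 10*J*(-2 + J))
-398*(s(11, 17) + C(17)) = -398*((6 + 10*17*(-2 + 17)) + 2*17*(15 + 17)) = -398*((6 + 10*17*15) + 2*17*32) = -398*((6 + 2550) + 1088) = -398*(2556 + 1088) = -398*3644 = -1450312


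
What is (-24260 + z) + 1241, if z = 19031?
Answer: -3988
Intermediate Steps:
(-24260 + z) + 1241 = (-24260 + 19031) + 1241 = -5229 + 1241 = -3988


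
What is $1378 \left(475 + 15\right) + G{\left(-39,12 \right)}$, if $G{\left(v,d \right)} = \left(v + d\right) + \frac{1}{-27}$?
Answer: $\frac{18230210}{27} \approx 6.7519 \cdot 10^{5}$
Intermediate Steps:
$G{\left(v,d \right)} = - \frac{1}{27} + d + v$ ($G{\left(v,d \right)} = \left(d + v\right) - \frac{1}{27} = - \frac{1}{27} + d + v$)
$1378 \left(475 + 15\right) + G{\left(-39,12 \right)} = 1378 \left(475 + 15\right) - \frac{730}{27} = 1378 \cdot 490 - \frac{730}{27} = 675220 - \frac{730}{27} = \frac{18230210}{27}$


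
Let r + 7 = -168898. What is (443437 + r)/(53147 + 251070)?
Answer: 274532/304217 ≈ 0.90242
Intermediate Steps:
r = -168905 (r = -7 - 168898 = -168905)
(443437 + r)/(53147 + 251070) = (443437 - 168905)/(53147 + 251070) = 274532/304217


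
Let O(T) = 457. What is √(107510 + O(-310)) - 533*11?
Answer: -5863 + √107967 ≈ -5534.4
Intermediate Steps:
√(107510 + O(-310)) - 533*11 = √(107510 + 457) - 533*11 = √107967 - 5863 = -5863 + √107967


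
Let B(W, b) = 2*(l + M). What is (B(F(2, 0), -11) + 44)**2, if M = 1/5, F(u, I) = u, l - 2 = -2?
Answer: 49284/25 ≈ 1971.4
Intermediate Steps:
l = 0 (l = 2 - 2 = 0)
M = 1/5 ≈ 0.20000
B(W, b) = 2/5 (B(W, b) = 2*(0 + 1/5) = 2*(1/5) = 2/5)
(B(F(2, 0), -11) + 44)**2 = (2/5 + 44)**2 = (222/5)**2 = 49284/25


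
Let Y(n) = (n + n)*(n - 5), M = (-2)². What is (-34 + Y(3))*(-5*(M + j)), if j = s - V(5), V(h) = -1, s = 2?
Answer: 1610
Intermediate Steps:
M = 4
j = 3 (j = 2 - 1*(-1) = 2 + 1 = 3)
Y(n) = 2*n*(-5 + n) (Y(n) = (2*n)*(-5 + n) = 2*n*(-5 + n))
(-34 + Y(3))*(-5*(M + j)) = (-34 + 2*3*(-5 + 3))*(-5*(4 + 3)) = (-34 + 2*3*(-2))*(-5*7) = (-34 - 12)*(-35) = -46*(-35) = 1610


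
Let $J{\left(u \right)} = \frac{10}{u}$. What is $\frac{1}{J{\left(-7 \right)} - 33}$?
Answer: $- \frac{7}{241} \approx -0.029046$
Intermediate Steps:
$\frac{1}{J{\left(-7 \right)} - 33} = \frac{1}{\frac{10}{-7} - 33} = \frac{1}{10 \left(- \frac{1}{7}\right) - 33} = \frac{1}{- \frac{10}{7} - 33} = \frac{1}{- \frac{241}{7}} = - \frac{7}{241}$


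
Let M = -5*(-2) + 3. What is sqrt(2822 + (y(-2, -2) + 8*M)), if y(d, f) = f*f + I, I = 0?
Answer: sqrt(2930) ≈ 54.129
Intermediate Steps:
M = 13 (M = 10 + 3 = 13)
y(d, f) = f**2 (y(d, f) = f*f + 0 = f**2 + 0 = f**2)
sqrt(2822 + (y(-2, -2) + 8*M)) = sqrt(2822 + ((-2)**2 + 8*13)) = sqrt(2822 + (4 + 104)) = sqrt(2822 + 108) = sqrt(2930)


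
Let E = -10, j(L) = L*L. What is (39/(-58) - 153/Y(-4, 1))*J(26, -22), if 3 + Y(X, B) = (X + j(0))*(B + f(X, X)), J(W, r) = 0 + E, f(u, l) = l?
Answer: 5125/29 ≈ 176.72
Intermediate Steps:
j(L) = L**2
J(W, r) = -10 (J(W, r) = 0 - 10 = -10)
Y(X, B) = -3 + X*(B + X) (Y(X, B) = -3 + (X + 0**2)*(B + X) = -3 + (X + 0)*(B + X) = -3 + X*(B + X))
(39/(-58) - 153/Y(-4, 1))*J(26, -22) = (39/(-58) - 153/(-3 + (-4)**2 + 1*(-4)))*(-10) = (39*(-1/58) - 153/(-3 + 16 - 4))*(-10) = (-39/58 - 153/9)*(-10) = (-39/58 - 153*1/9)*(-10) = (-39/58 - 17)*(-10) = -1025/58*(-10) = 5125/29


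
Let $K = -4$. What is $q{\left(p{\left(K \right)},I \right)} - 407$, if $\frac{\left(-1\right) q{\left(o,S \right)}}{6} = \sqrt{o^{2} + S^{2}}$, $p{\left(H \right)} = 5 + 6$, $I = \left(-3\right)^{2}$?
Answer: $-407 - 6 \sqrt{202} \approx -492.28$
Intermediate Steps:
$I = 9$
$p{\left(H \right)} = 11$
$q{\left(o,S \right)} = - 6 \sqrt{S^{2} + o^{2}}$ ($q{\left(o,S \right)} = - 6 \sqrt{o^{2} + S^{2}} = - 6 \sqrt{S^{2} + o^{2}}$)
$q{\left(p{\left(K \right)},I \right)} - 407 = - 6 \sqrt{9^{2} + 11^{2}} - 407 = - 6 \sqrt{81 + 121} - 407 = - 6 \sqrt{202} - 407 = -407 - 6 \sqrt{202}$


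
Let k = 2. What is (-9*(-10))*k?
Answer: 180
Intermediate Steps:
(-9*(-10))*k = -9*(-10)*2 = 90*2 = 180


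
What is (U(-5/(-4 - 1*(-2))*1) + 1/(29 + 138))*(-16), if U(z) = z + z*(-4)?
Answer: 20024/167 ≈ 119.90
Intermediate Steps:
U(z) = -3*z (U(z) = z - 4*z = -3*z)
(U(-5/(-4 - 1*(-2))*1) + 1/(29 + 138))*(-16) = (-3*(-5/(-4 - 1*(-2))) + 1/(29 + 138))*(-16) = (-3*(-5/(-4 + 2)) + 1/167)*(-16) = (-3*(-5/(-2)) + 1/167)*(-16) = (-3*(-5*(-½)) + 1/167)*(-16) = (-15/2 + 1/167)*(-16) = -2503/334*(-16) = 20024/167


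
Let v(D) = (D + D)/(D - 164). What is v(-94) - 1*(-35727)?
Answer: 4608877/129 ≈ 35728.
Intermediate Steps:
v(D) = 2*D/(-164 + D) (v(D) = (2*D)/(-164 + D) = 2*D/(-164 + D))
v(-94) - 1*(-35727) = 2*(-94)/(-164 - 94) - 1*(-35727) = 2*(-94)/(-258) + 35727 = 2*(-94)*(-1/258) + 35727 = 94/129 + 35727 = 4608877/129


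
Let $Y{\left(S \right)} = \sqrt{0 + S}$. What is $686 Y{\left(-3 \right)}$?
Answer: $686 i \sqrt{3} \approx 1188.2 i$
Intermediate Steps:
$Y{\left(S \right)} = \sqrt{S}$
$686 Y{\left(-3 \right)} = 686 \sqrt{-3} = 686 i \sqrt{3}$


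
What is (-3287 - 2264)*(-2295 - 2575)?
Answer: 27033370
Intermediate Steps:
(-3287 - 2264)*(-2295 - 2575) = -5551*(-4870) = 27033370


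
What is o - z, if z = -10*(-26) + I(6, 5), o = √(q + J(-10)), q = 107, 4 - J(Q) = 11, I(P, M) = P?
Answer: -256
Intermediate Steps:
J(Q) = -7 (J(Q) = 4 - 1*11 = 4 - 11 = -7)
o = 10 (o = √(107 - 7) = √100 = 10)
z = 266 (z = -10*(-26) + 6 = 260 + 6 = 266)
o - z = 10 - 1*266 = 10 - 266 = -256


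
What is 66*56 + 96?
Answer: 3792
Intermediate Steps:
66*56 + 96 = 3696 + 96 = 3792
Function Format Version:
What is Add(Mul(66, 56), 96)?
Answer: 3792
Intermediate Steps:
Add(Mul(66, 56), 96) = Add(3696, 96) = 3792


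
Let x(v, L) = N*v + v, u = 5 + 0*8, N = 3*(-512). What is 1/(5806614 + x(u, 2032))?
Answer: 1/5798939 ≈ 1.7245e-7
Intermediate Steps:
N = -1536
u = 5 (u = 5 + 0 = 5)
x(v, L) = -1535*v (x(v, L) = -1536*v + v = -1535*v)
1/(5806614 + x(u, 2032)) = 1/(5806614 - 1535*5) = 1/(5806614 - 7675) = 1/5798939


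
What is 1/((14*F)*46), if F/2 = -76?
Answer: -1/97888 ≈ -1.0216e-5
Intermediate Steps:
F = -152 (F = 2*(-76) = -152)
1/((14*F)*46) = 1/((14*(-152))*46) = 1/(-2128*46) = 1/(-97888) = -1/97888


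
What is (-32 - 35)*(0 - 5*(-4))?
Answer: -1340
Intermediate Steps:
(-32 - 35)*(0 - 5*(-4)) = -67*(0 + 20) = -67*20 = -1340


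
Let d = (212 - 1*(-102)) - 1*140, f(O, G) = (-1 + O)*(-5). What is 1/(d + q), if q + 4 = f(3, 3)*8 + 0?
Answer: 1/90 ≈ 0.011111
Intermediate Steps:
f(O, G) = 5 - 5*O
d = 174 (d = (212 + 102) - 140 = 314 - 140 = 174)
q = -84 (q = -4 + ((5 - 5*3)*8 + 0) = -4 + ((5 - 15)*8 + 0) = -4 + (-10*8 + 0) = -4 + (-80 + 0) = -4 - 80 = -84)
1/(d + q) = 1/(174 - 84) = 1/90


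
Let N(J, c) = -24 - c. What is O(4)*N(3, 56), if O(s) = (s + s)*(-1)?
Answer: 640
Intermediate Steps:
O(s) = -2*s (O(s) = (2*s)*(-1) = -2*s)
O(4)*N(3, 56) = (-2*4)*(-24 - 1*56) = -8*(-24 - 56) = -8*(-80) = 640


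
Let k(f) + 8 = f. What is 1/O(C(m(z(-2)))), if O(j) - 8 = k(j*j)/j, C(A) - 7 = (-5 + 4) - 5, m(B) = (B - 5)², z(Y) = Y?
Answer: 1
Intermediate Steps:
k(f) = -8 + f
m(B) = (-5 + B)²
C(A) = 1 (C(A) = 7 + ((-5 + 4) - 5) = 7 + (-1 - 5) = 7 - 6 = 1)
O(j) = 8 + (-8 + j²)/j (O(j) = 8 + (-8 + j*j)/j = 8 + (-8 + j²)/j)
1/O(C(m(z(-2)))) = 1/(8 + 1 - 8/1) = 1/(8 + 1 - 8*1) = 1/(8 + 1 - 8) = 1/1 = 1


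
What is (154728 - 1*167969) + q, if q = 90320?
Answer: 77079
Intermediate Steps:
(154728 - 1*167969) + q = (154728 - 1*167969) + 90320 = (154728 - 167969) + 90320 = -13241 + 90320 = 77079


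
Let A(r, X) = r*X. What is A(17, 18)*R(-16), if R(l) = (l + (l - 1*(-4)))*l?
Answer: 137088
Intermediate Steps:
A(r, X) = X*r
R(l) = l*(4 + 2*l) (R(l) = (l + (l + 4))*l = (l + (4 + l))*l = (4 + 2*l)*l = l*(4 + 2*l))
A(17, 18)*R(-16) = (18*17)*(2*(-16)*(2 - 16)) = 306*(2*(-16)*(-14)) = 306*448 = 137088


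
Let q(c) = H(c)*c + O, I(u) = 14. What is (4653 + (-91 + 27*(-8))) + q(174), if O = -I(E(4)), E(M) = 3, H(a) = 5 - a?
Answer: -25074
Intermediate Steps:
O = -14 (O = -1*14 = -14)
q(c) = -14 + c*(5 - c) (q(c) = (5 - c)*c - 14 = c*(5 - c) - 14 = -14 + c*(5 - c))
(4653 + (-91 + 27*(-8))) + q(174) = (4653 + (-91 + 27*(-8))) + (-14 - 1*174*(-5 + 174)) = (4653 + (-91 - 216)) + (-14 - 1*174*169) = (4653 - 307) + (-14 - 29406) = 4346 - 29420 = -25074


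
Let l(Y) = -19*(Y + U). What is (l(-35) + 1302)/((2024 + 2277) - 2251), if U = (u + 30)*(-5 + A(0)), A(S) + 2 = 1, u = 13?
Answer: 6869/2050 ≈ 3.3507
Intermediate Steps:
A(S) = -1 (A(S) = -2 + 1 = -1)
U = -258 (U = (13 + 30)*(-5 - 1) = 43*(-6) = -258)
l(Y) = 4902 - 19*Y (l(Y) = -19*(Y - 258) = -19*(-258 + Y) = 4902 - 19*Y)
(l(-35) + 1302)/((2024 + 2277) - 2251) = ((4902 - 19*(-35)) + 1302)/((2024 + 2277) - 2251) = ((4902 + 665) + 1302)/(4301 - 2251) = (5567 + 1302)/2050 = 6869*(1/2050) = 6869/2050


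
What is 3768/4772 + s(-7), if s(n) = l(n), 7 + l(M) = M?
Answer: -15760/1193 ≈ -13.210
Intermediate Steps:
l(M) = -7 + M
s(n) = -7 + n
3768/4772 + s(-7) = 3768/4772 + (-7 - 7) = 3768*(1/4772) - 14 = 942/1193 - 14 = -15760/1193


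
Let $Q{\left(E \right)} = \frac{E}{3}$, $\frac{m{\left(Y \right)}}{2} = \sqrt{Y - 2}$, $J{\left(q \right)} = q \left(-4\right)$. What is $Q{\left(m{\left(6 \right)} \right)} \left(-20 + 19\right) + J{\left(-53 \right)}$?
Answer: $\frac{632}{3} \approx 210.67$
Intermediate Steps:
$J{\left(q \right)} = - 4 q$
$m{\left(Y \right)} = 2 \sqrt{-2 + Y}$ ($m{\left(Y \right)} = 2 \sqrt{Y - 2} = 2 \sqrt{-2 + Y}$)
$Q{\left(E \right)} = \frac{E}{3}$ ($Q{\left(E \right)} = E \frac{1}{3} = \frac{E}{3}$)
$Q{\left(m{\left(6 \right)} \right)} \left(-20 + 19\right) + J{\left(-53 \right)} = \frac{2 \sqrt{-2 + 6}}{3} \left(-20 + 19\right) - -212 = \frac{2 \sqrt{4}}{3} \left(-1\right) + 212 = \frac{2 \cdot 2}{3} \left(-1\right) + 212 = \frac{1}{3} \cdot 4 \left(-1\right) + 212 = \frac{4}{3} \left(-1\right) + 212 = - \frac{4}{3} + 212 = \frac{632}{3}$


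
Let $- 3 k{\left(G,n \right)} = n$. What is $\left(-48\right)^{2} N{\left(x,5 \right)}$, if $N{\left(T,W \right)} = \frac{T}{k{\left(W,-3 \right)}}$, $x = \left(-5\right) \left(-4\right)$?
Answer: $46080$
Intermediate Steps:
$k{\left(G,n \right)} = - \frac{n}{3}$
$x = 20$
$N{\left(T,W \right)} = T$ ($N{\left(T,W \right)} = \frac{T}{\left(- \frac{1}{3}\right) \left(-3\right)} = \frac{T}{1} = T 1 = T$)
$\left(-48\right)^{2} N{\left(x,5 \right)} = \left(-48\right)^{2} \cdot 20 = 2304 \cdot 20 = 46080$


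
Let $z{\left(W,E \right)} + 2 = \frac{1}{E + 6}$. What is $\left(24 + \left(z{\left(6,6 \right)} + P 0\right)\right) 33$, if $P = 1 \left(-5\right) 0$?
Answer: $\frac{2915}{4} \approx 728.75$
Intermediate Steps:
$z{\left(W,E \right)} = -2 + \frac{1}{6 + E}$ ($z{\left(W,E \right)} = -2 + \frac{1}{E + 6} = -2 + \frac{1}{6 + E}$)
$P = 0$ ($P = \left(-5\right) 0 = 0$)
$\left(24 + \left(z{\left(6,6 \right)} + P 0\right)\right) 33 = \left(24 + \left(\frac{-11 - 12}{6 + 6} + 0 \cdot 0\right)\right) 33 = \left(24 + \left(\frac{-11 - 12}{12} + 0\right)\right) 33 = \left(24 + \left(\frac{1}{12} \left(-23\right) + 0\right)\right) 33 = \left(24 + \left(- \frac{23}{12} + 0\right)\right) 33 = \left(24 - \frac{23}{12}\right) 33 = \frac{265}{12} \cdot 33 = \frac{2915}{4}$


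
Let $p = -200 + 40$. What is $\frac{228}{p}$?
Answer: $- \frac{57}{40} \approx -1.425$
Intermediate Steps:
$p = -160$
$\frac{228}{p} = \frac{228}{-160} = 228 \left(- \frac{1}{160}\right) = - \frac{57}{40}$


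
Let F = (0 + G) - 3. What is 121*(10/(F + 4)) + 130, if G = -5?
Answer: -345/2 ≈ -172.50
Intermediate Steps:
F = -8 (F = (0 - 5) - 3 = -5 - 3 = -8)
121*(10/(F + 4)) + 130 = 121*(10/(-8 + 4)) + 130 = 121*(10/(-4)) + 130 = 121*(10*(-1/4)) + 130 = 121*(-5/2) + 130 = -605/2 + 130 = -345/2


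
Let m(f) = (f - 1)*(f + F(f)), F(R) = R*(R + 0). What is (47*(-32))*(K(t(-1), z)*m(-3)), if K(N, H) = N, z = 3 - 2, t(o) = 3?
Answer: 108288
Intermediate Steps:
F(R) = R² (F(R) = R*R = R²)
z = 1
m(f) = (-1 + f)*(f + f²) (m(f) = (f - 1)*(f + f²) = (-1 + f)*(f + f²))
(47*(-32))*(K(t(-1), z)*m(-3)) = (47*(-32))*(3*((-3)³ - 1*(-3))) = -4512*(-27 + 3) = -4512*(-24) = -1504*(-72) = 108288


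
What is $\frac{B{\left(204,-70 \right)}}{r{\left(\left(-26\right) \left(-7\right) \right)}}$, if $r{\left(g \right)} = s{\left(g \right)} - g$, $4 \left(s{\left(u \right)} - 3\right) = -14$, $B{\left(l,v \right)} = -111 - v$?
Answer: $\frac{82}{365} \approx 0.22466$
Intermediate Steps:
$s{\left(u \right)} = - \frac{1}{2}$ ($s{\left(u \right)} = 3 + \frac{1}{4} \left(-14\right) = 3 - \frac{7}{2} = - \frac{1}{2}$)
$r{\left(g \right)} = - \frac{1}{2} - g$
$\frac{B{\left(204,-70 \right)}}{r{\left(\left(-26\right) \left(-7\right) \right)}} = \frac{-111 - -70}{- \frac{1}{2} - \left(-26\right) \left(-7\right)} = \frac{-111 + 70}{- \frac{1}{2} - 182} = - \frac{41}{- \frac{1}{2} - 182} = - \frac{41}{- \frac{365}{2}} = \left(-41\right) \left(- \frac{2}{365}\right) = \frac{82}{365}$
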